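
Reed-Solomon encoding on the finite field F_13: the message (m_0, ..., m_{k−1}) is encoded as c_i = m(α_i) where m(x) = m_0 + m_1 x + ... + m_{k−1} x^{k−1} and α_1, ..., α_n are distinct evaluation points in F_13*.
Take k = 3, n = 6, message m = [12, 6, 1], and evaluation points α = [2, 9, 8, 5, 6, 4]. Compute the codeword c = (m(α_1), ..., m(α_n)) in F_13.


c = [2, 4, 7, 2, 6, 0]

Message polynomial: m(x) = 12 + 6·x + 1·x^2 (mod 13).
For each evaluation point α_i, compute m(α_i) mod 13:
  α_1 = 2: Horner steps 1 → 8 → 2, so m(2) = 2.
  α_2 = 9: Horner steps 1 → 2 → 4, so m(9) = 4.
  α_3 = 8: Horner steps 1 → 1 → 7, so m(8) = 7.
  α_4 = 5: Horner steps 1 → 11 → 2, so m(5) = 2.
  α_5 = 6: Horner steps 1 → 12 → 6, so m(6) = 6.
  α_6 = 4: Horner steps 1 → 10 → 0, so m(4) = 0.
Codeword c = [2, 4, 7, 2, 6, 0] ∈ F_13^6.


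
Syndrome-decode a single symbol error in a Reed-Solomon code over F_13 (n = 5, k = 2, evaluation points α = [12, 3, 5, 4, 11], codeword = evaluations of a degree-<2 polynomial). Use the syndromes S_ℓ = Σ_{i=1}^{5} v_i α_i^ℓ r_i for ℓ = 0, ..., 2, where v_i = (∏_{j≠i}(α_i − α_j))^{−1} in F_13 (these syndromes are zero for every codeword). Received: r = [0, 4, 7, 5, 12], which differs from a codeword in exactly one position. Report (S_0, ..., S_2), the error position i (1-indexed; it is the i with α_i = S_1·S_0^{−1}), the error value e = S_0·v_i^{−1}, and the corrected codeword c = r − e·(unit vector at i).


S = (11, 3, 2), error at position 3, error magnitude e = 1, c = [0, 4, 6, 5, 12].

Step 1: column multipliers v_i = (∏_{j≠i}(α_i − α_j))^{−1} mod 13.
  i = 1 (α = 12): (12−3)(12−5)(12−4)(12−11) = 9·7·8·1 = 504 ≡ 10, so v_1 = 10^{−1} = 4 (mod 13).
  i = 2 (α = 3): (3−12)(3−5)(3−4)(3−11) = (−9)·(−2)·(−1)·(−8) = 144 ≡ 1, so v_2 = 1^{−1} = 1 (mod 13).
  i = 3 (α = 5): (5−12)(5−3)(5−4)(5−11) = (−7)·2·1·(−6) = 84 ≡ 6, so v_3 = 6^{−1} = 11 (mod 13).
  i = 4 (α = 4): (4−12)(4−3)(4−5)(4−11) = (−8)·1·(−1)·(−7) = −56 ≡ 9, so v_4 = 9^{−1} = 3 (mod 13).
  i = 5 (α = 11): (11−12)(11−3)(11−5)(11−4) = (−1)·8·6·7 = −336 ≡ 2, so v_5 = 2^{−1} = 7 (mod 13).
  v = [4, 1, 11, 3, 7].
Step 2: syndromes of r = [0, 4, 7, 5, 12] (all sums mod 13).
  S_0 = Σ v_i r_i = 4·0 + 1·4 + 11·7 + 3·5 + 7·12 = 180 ≡ 11.
  S_1 = Σ v_i α_i r_i = 4·12·0 + 1·3·4 + 11·5·7 + 3·4·5 + 7·11·12 = 1381 ≡ 3.
  α_i^2 mod 13 = [1, 9, 12, 3, 4].
  S_2 = Σ v_i α_i^2 r_i = 4·1·0 + 1·9·4 + 11·12·7 + 3·3·5 + 7·4·12 = 1341 ≡ 2.
  S = (11, 3, 2) ≠ 0, so r is not a codeword (an error is present).
Step 3: locate the error. For a single error e at position i, S_ℓ = v_i·e·α_i^ℓ, so α_err = S_1/S_0.
  S_0^{−1} = 11^{−1} = 6 (mod 13), so α_err = 3·6 = 18 ≡ 5 = α_3. Error position i = 3.
  Consistency check: S_2/S_1 = 2·9 = 18 ≡ 5 = α_err ✓ (single-error assumption holds).
Step 4: error magnitude e = S_0/v_3 = S_0·∏_{j≠3}(α_3 − α_j) = 11·6 = 66 ≡ 1 (mod 13).
Step 5: correct position 3: c_3 = r_3 − e = 7 − 1 ≡ 6 (mod 13). Hence c = [0, 4, 6, 5, 12].
  Check: interpolating c through the α_i gives m(x) = 1 + 1·x (degree < 2) with m(α_i) = c_i for every i, so c is indeed a codeword.


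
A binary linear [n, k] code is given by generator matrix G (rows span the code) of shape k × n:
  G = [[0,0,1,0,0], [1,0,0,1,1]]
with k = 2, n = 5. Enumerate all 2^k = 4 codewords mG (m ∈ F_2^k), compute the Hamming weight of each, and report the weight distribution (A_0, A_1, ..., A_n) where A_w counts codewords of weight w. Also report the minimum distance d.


Weight distribution: A_0 = 1, A_1 = 1, A_3 = 1, A_4 = 1. Minimum distance d = 1.

Enumerate all 2^2 = 4 messages m ∈ F_2^2.
For each, compute codeword c = mG in F_2^5, then tally its weight.
  m = 00 → c = 00000, weight = 0.
  m = 10 → c = 00100, weight = 1.
  m = 01 → c = 10011, weight = 3.
  m = 11 → c = 10111, weight = 4.
Tally weights:
  weight 0: 1 codewords.
  weight 1: 1 codewords.
  weight 3: 1 codewords.
  weight 4: 1 codewords.
Minimum distance d = smallest w > 0 with A_w > 0 = 1.
Sanity: Σ A_w = 4 = 2^2 = 4 ✓.


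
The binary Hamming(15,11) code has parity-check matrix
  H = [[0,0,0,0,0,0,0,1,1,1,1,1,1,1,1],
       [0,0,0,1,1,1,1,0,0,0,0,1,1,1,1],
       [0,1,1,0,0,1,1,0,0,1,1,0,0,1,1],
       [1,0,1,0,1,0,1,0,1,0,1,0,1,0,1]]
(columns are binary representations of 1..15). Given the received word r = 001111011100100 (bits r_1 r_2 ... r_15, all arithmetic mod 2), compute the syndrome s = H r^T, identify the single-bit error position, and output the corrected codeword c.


s = (0, 0, 1, 0)^T, error position = 2, corrected codeword c = 011111011100100

Compute s = H r^T mod 2 one row at a time:
  s_1 = 1 + 1 + 1 + 0 + 0 + 1 + 0 + 0 = 4 ≡ 0 (mod 2).
  s_2 = 1 + 1 + 1 + 0 + 0 + 1 + 0 + 0 = 4 ≡ 0 (mod 2).
  s_3 = 0 + 1 + 1 + 0 + 1 + 0 + 0 + 0 = 3 ≡ 1 (mod 2).
  s_4 = 0 + 1 + 1 + 0 + 1 + 0 + 1 + 0 = 4 ≡ 0 (mod 2).
s = (0, 0, 1, 0)^T — this equals column 2 of H (binary 0010), so error is at position 2.
Correct: flip bit 2 of r = 001111011100100 to get c = 011111011100100.


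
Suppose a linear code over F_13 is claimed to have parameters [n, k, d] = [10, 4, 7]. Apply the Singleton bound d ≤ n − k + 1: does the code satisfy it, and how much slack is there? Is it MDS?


Singleton RHS = n − k + 1 = 7, slack = 0, bound satisfied, MDS.

Singleton bound: d ≤ n − k + 1.
Here n = 10, k = 4, so n − k + 1 = 7.
Given d = 7, check d ≤ 7: YES.
Slack = (n − k + 1) − d = 0.
The code is MDS (slack = 0).
Description: the claimed parameters are [10, 4, 7]_13; such a code would be MDS (meets Singleton bound).


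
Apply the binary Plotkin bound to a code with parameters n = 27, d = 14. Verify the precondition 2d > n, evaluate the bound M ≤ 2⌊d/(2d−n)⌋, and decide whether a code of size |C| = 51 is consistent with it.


Plotkin bound M ≤ 28; given |C| = 51 > bound (violated).

Check applicability: 2d = 28, n = 27.
2d − n = 1 > 0, so Plotkin applies.
Compute d/(2d−n) = 14/1 ≈ 14.0000.
⌊d/(2d−n)⌋ = 14.
Plotkin bound: M ≤ 2·14 = 28.
Given |C| = 51, check: VIOLATED.
This |C| is above the Plotkin bound, so no binary code with n = 27, d = 14 and 51 codewords exists.


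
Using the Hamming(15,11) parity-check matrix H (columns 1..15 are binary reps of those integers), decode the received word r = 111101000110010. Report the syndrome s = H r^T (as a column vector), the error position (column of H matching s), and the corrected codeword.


s = (1, 1, 0, 1)^T, error position = 13, corrected codeword c = 111101000110110

Compute s = H r^T mod 2 one row at a time:
  s_1 = 0 + 0 + 1 + 1 + 0 + 0 + 1 + 0 = 3 ≡ 1 (mod 2).
  s_2 = 1 + 0 + 1 + 0 + 0 + 0 + 1 + 0 = 3 ≡ 1 (mod 2).
  s_3 = 1 + 1 + 1 + 0 + 1 + 1 + 1 + 0 = 6 ≡ 0 (mod 2).
  s_4 = 1 + 1 + 0 + 0 + 0 + 1 + 0 + 0 = 3 ≡ 1 (mod 2).
s = (1, 1, 0, 1)^T — this equals column 13 of H (binary 1101), so error is at position 13.
Correct: flip bit 13 of r = 111101000110010 to get c = 111101000110110.


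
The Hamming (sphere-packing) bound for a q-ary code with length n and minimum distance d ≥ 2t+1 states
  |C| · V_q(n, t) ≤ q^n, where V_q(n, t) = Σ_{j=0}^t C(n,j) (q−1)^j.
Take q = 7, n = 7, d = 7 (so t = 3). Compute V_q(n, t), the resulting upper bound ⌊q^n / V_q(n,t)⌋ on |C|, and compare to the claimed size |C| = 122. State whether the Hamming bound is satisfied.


V_q(n, t) = 8359, q^n = 823543, Hamming bound = 98, |C| = 122 > bound (violated).

Step 1: Compute V_q(n, t) = Σ_{j=0}^3 C(n, j) (q−1)^j.
  j = 0: C(7,0)·(6)^0 = 1·1 = 1.
  j = 1: C(7,1)·(6)^1 = 7·6 = 42.
  j = 2: C(7,2)·(6)^2 = 21·36 = 756.
  j = 3: C(7,3)·(6)^3 = 35·216 = 7560.
  V_q(n, t) = 1 + 42 + 756 + 7560 = 8359.
Step 2: q^n = 7^7 = 823543.
Step 3: Hamming bound ⌊q^n / V_q(n,t)⌋ = ⌊823543/8359⌋ = 98.
Step 4: Compare |C| = 122 to 98: violated.
The claimed |C| lies above the Hamming bound, so no 7-ary code of length 7 with d ≥ 7 can have 122 codewords.


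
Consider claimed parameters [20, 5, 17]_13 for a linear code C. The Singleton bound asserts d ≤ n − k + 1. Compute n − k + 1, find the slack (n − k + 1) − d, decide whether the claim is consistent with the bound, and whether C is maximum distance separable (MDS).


Singleton RHS = n − k + 1 = 16, slack = -1, bound violated (no such code; not MDS).

Singleton bound: d ≤ n − k + 1.
Here n = 20, k = 5, so n − k + 1 = 16.
Given d = 17, check d ≤ 16: NO.
Slack = (n − k + 1) − d = -1.
The slack is negative: d = 17 exceeds n − k + 1 = 16 by 1, so the Singleton bound is violated and no linear [20, 5, 17]_13 code can exist. In particular it is not MDS (MDS requires d = n − k + 1 exactly).
Description: the claimed parameters are [20, 5, 17]_13; such a code would be impossible (violates the Singleton bound).


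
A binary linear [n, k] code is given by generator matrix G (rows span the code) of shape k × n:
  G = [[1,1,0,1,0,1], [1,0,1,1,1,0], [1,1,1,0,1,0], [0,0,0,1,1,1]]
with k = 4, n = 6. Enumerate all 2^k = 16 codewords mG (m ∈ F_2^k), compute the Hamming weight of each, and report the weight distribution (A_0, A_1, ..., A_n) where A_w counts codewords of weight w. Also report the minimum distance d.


Weight distribution: A_0 = 1, A_1 = 1, A_2 = 2, A_3 = 6, A_4 = 5, A_5 = 1. Minimum distance d = 1.

Enumerate all 2^4 = 16 messages m ∈ F_2^4.
For each, compute codeword c = mG in F_2^6, then tally its weight.
  m = 0000 → c = 000000, weight = 0.
  m = 1000 → c = 110101, weight = 4.
  m = 0100 → c = 101110, weight = 4.
  m = 1100 → c = 011011, weight = 4.
  m = 0010 → c = 111010, weight = 4.
  m = 1010 → c = 001111, weight = 4.
  m = 0110 → c = 010100, weight = 2.
  m = 1110 → c = 100001, weight = 2.
  m = 0001 → c = 000111, weight = 3.
  m = 1001 → c = 110010, weight = 3.
  m = 0101 → c = 101001, weight = 3.
  m = 1101 → c = 011100, weight = 3.
  m = 0011 → c = 111101, weight = 5.
  m = 1011 → c = 001000, weight = 1.
  m = 0111 → c = 010011, weight = 3.
  m = 1111 → c = 100110, weight = 3.
Tally weights:
  weight 0: 1 codewords.
  weight 1: 1 codewords.
  weight 2: 2 codewords.
  weight 3: 6 codewords.
  weight 4: 5 codewords.
  weight 5: 1 codewords.
Minimum distance d = smallest w > 0 with A_w > 0 = 1.
Sanity: Σ A_w = 16 = 2^4 = 16 ✓.


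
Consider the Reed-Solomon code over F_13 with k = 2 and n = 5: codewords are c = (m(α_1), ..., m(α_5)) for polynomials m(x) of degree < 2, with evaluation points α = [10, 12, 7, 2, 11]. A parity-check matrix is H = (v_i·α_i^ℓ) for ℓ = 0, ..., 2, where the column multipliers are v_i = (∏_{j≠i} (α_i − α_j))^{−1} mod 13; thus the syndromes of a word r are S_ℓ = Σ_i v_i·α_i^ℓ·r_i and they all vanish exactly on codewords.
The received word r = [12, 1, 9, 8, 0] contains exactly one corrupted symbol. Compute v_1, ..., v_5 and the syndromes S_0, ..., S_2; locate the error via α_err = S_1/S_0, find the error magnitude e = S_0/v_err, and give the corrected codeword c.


S = (9, 5, 10), error at position 4, error magnitude e = 4, c = [12, 1, 9, 4, 0].

Step 1: column multipliers v_i = (∏_{j≠i}(α_i − α_j))^{−1} mod 13.
  i = 1 (α = 10): (10−12)(10−7)(10−2)(10−11) = (−2)·3·8·(−1) = 48 ≡ 9, so v_1 = 9^{−1} = 3 (mod 13).
  i = 2 (α = 12): (12−10)(12−7)(12−2)(12−11) = 2·5·10·1 = 100 ≡ 9, so v_2 = 9^{−1} = 3 (mod 13).
  i = 3 (α = 7): (7−10)(7−12)(7−2)(7−11) = (−3)·(−5)·5·(−4) = −300 ≡ 12, so v_3 = 12^{−1} = 12 (mod 13).
  i = 4 (α = 2): (2−10)(2−12)(2−7)(2−11) = (−8)·(−10)·(−5)·(−9) = 3600 ≡ 12, so v_4 = 12^{−1} = 12 (mod 13).
  i = 5 (α = 11): (11−10)(11−12)(11−7)(11−2) = 1·(−1)·4·9 = −36 ≡ 3, so v_5 = 3^{−1} = 9 (mod 13).
  v = [3, 3, 12, 12, 9].
Step 2: syndromes of r = [12, 1, 9, 8, 0] (all sums mod 13).
  S_0 = Σ v_i r_i = 3·12 + 3·1 + 12·9 + 12·8 + 9·0 = 243 ≡ 9.
  S_1 = Σ v_i α_i r_i = 3·10·12 + 3·12·1 + 12·7·9 + 12·2·8 + 9·11·0 = 1344 ≡ 5.
  α_i^2 mod 13 = [9, 1, 10, 4, 4].
  S_2 = Σ v_i α_i^2 r_i = 3·9·12 + 3·1·1 + 12·10·9 + 12·4·8 + 9·4·0 = 1791 ≡ 10.
  S = (9, 5, 10) ≠ 0, so r is not a codeword (an error is present).
Step 3: locate the error. For a single error e at position i, S_ℓ = v_i·e·α_i^ℓ, so α_err = S_1/S_0.
  S_0^{−1} = 9^{−1} = 3 (mod 13), so α_err = 5·3 = 15 ≡ 2 = α_4. Error position i = 4.
  Consistency check: S_2/S_1 = 10·8 = 80 ≡ 2 = α_err ✓ (single-error assumption holds).
Step 4: error magnitude e = S_0/v_4 = S_0·∏_{j≠4}(α_4 − α_j) = 9·12 = 108 ≡ 4 (mod 13).
Step 5: correct position 4: c_4 = r_4 − e = 8 − 4 ≡ 4 (mod 13). Hence c = [12, 1, 9, 4, 0].
  Check: interpolating c through the α_i gives m(x) = 2 + 1·x (degree < 2) with m(α_i) = c_i for every i, so c is indeed a codeword.


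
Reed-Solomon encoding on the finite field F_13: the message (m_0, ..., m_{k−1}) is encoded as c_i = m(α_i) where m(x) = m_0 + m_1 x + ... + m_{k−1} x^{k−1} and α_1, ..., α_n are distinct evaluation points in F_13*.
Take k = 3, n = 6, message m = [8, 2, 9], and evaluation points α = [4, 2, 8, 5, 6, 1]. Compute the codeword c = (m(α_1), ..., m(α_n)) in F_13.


c = [4, 9, 2, 9, 6, 6]

Message polynomial: m(x) = 8 + 2·x + 9·x^2 (mod 13).
For each evaluation point α_i, compute m(α_i) mod 13:
  α_1 = 4: Horner steps 9 → 12 → 4, so m(4) = 4.
  α_2 = 2: Horner steps 9 → 7 → 9, so m(2) = 9.
  α_3 = 8: Horner steps 9 → 9 → 2, so m(8) = 2.
  α_4 = 5: Horner steps 9 → 8 → 9, so m(5) = 9.
  α_5 = 6: Horner steps 9 → 4 → 6, so m(6) = 6.
  α_6 = 1: Horner steps 9 → 11 → 6, so m(1) = 6.
Codeword c = [4, 9, 2, 9, 6, 6] ∈ F_13^6.


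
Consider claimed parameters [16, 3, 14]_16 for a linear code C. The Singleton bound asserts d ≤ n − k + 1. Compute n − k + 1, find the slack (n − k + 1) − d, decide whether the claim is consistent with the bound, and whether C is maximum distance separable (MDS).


Singleton RHS = n − k + 1 = 14, slack = 0, bound satisfied, MDS.

Singleton bound: d ≤ n − k + 1.
Here n = 16, k = 3, so n − k + 1 = 14.
Given d = 14, check d ≤ 14: YES.
Slack = (n − k + 1) − d = 0.
The code is MDS (slack = 0).
Description: the claimed parameters are [16, 3, 14]_16; such a code would be MDS (meets Singleton bound).


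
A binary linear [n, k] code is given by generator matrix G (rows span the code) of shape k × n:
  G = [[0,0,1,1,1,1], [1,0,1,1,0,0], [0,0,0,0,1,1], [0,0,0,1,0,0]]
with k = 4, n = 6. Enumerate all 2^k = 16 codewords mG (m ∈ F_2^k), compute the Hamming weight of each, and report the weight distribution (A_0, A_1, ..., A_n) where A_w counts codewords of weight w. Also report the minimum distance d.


Weight distribution: A_0 = 1, A_1 = 3, A_2 = 4, A_3 = 4, A_4 = 3, A_5 = 1. Minimum distance d = 1.

Enumerate all 2^4 = 16 messages m ∈ F_2^4.
For each, compute codeword c = mG in F_2^6, then tally its weight.
  m = 0000 → c = 000000, weight = 0.
  m = 1000 → c = 001111, weight = 4.
  m = 0100 → c = 101100, weight = 3.
  m = 1100 → c = 100011, weight = 3.
  m = 0010 → c = 000011, weight = 2.
  m = 1010 → c = 001100, weight = 2.
  m = 0110 → c = 101111, weight = 5.
  m = 1110 → c = 100000, weight = 1.
  m = 0001 → c = 000100, weight = 1.
  m = 1001 → c = 001011, weight = 3.
  m = 0101 → c = 101000, weight = 2.
  m = 1101 → c = 100111, weight = 4.
  m = 0011 → c = 000111, weight = 3.
  m = 1011 → c = 001000, weight = 1.
  m = 0111 → c = 101011, weight = 4.
  m = 1111 → c = 100100, weight = 2.
Tally weights:
  weight 0: 1 codewords.
  weight 1: 3 codewords.
  weight 2: 4 codewords.
  weight 3: 4 codewords.
  weight 4: 3 codewords.
  weight 5: 1 codewords.
Minimum distance d = smallest w > 0 with A_w > 0 = 1.
Sanity: Σ A_w = 16 = 2^4 = 16 ✓.


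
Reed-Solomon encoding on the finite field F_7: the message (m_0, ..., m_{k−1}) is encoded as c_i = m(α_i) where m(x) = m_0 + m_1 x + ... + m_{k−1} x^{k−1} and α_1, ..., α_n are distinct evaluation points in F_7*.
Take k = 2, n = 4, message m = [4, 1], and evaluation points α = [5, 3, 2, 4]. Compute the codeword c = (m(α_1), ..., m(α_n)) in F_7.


c = [2, 0, 6, 1]

Message polynomial: m(x) = 4 + 1·x (mod 7).
For each evaluation point α_i, compute m(α_i) mod 7:
  α_1 = 5: Horner steps 1 → 2, so m(5) = 2.
  α_2 = 3: Horner steps 1 → 0, so m(3) = 0.
  α_3 = 2: Horner steps 1 → 6, so m(2) = 6.
  α_4 = 4: Horner steps 1 → 1, so m(4) = 1.
Codeword c = [2, 0, 6, 1] ∈ F_7^4.


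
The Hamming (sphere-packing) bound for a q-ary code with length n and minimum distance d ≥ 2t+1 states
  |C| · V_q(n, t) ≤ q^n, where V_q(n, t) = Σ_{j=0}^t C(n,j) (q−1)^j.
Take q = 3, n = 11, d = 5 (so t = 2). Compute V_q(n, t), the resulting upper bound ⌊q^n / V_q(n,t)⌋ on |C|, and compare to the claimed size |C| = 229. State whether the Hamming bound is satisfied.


V_q(n, t) = 243, q^n = 177147, Hamming bound = 729, |C| = 229 ≤ bound (satisfied).

Step 1: Compute V_q(n, t) = Σ_{j=0}^2 C(n, j) (q−1)^j.
  j = 0: C(11,0)·(2)^0 = 1·1 = 1.
  j = 1: C(11,1)·(2)^1 = 11·2 = 22.
  j = 2: C(11,2)·(2)^2 = 55·4 = 220.
  V_q(n, t) = 1 + 22 + 220 = 243.
Step 2: q^n = 3^11 = 177147.
Step 3: Hamming bound ⌊q^n / V_q(n,t)⌋ = ⌊177147/243⌋ = 729.
Step 4: Compare |C| = 229 to 729: satisfied.
The claimed |C| lies below the Hamming bound.


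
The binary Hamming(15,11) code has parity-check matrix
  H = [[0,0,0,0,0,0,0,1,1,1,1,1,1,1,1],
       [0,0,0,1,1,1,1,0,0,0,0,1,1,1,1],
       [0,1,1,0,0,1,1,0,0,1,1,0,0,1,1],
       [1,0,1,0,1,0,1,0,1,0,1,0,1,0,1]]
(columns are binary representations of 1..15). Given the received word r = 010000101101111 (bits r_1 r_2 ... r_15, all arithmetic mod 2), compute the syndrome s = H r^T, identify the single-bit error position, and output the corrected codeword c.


s = (0, 1, 1, 0)^T, error position = 6, corrected codeword c = 010001101101111

Compute s = H r^T mod 2 one row at a time:
  s_1 = 0 + 1 + 1 + 0 + 1 + 1 + 1 + 1 = 6 ≡ 0 (mod 2).
  s_2 = 0 + 0 + 0 + 1 + 1 + 1 + 1 + 1 = 5 ≡ 1 (mod 2).
  s_3 = 1 + 0 + 0 + 1 + 1 + 0 + 1 + 1 = 5 ≡ 1 (mod 2).
  s_4 = 0 + 0 + 0 + 1 + 1 + 0 + 1 + 1 = 4 ≡ 0 (mod 2).
s = (0, 1, 1, 0)^T — this equals column 6 of H (binary 0110), so error is at position 6.
Correct: flip bit 6 of r = 010000101101111 to get c = 010001101101111.


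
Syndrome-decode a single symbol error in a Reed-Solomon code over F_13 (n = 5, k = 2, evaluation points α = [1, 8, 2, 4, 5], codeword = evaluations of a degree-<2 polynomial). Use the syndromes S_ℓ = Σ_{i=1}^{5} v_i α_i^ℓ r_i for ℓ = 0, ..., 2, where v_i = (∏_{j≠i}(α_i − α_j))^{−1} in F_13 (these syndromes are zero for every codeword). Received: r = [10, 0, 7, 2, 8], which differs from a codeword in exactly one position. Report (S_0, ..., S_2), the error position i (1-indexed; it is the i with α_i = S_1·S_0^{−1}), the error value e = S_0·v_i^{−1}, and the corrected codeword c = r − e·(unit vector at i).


S = (10, 7, 1), error at position 3, error magnitude e = 4, c = [10, 0, 3, 2, 8].

Step 1: column multipliers v_i = (∏_{j≠i}(α_i − α_j))^{−1} mod 13.
  i = 1 (α = 1): (1−8)(1−2)(1−4)(1−5) = (−7)·(−1)·(−3)·(−4) = 84 ≡ 6, so v_1 = 6^{−1} = 11 (mod 13).
  i = 2 (α = 8): (8−1)(8−2)(8−4)(8−5) = 7·6·4·3 = 504 ≡ 10, so v_2 = 10^{−1} = 4 (mod 13).
  i = 3 (α = 2): (2−1)(2−8)(2−4)(2−5) = 1·(−6)·(−2)·(−3) = −36 ≡ 3, so v_3 = 3^{−1} = 9 (mod 13).
  i = 4 (α = 4): (4−1)(4−8)(4−2)(4−5) = 3·(−4)·2·(−1) = 24 ≡ 11, so v_4 = 11^{−1} = 6 (mod 13).
  i = 5 (α = 5): (5−1)(5−8)(5−2)(5−4) = 4·(−3)·3·1 = −36 ≡ 3, so v_5 = 3^{−1} = 9 (mod 13).
  v = [11, 4, 9, 6, 9].
Step 2: syndromes of r = [10, 0, 7, 2, 8] (all sums mod 13).
  S_0 = Σ v_i r_i = 11·10 + 4·0 + 9·7 + 6·2 + 9·8 = 257 ≡ 10.
  S_1 = Σ v_i α_i r_i = 11·1·10 + 4·8·0 + 9·2·7 + 6·4·2 + 9·5·8 = 644 ≡ 7.
  α_i^2 mod 13 = [1, 12, 4, 3, 12].
  S_2 = Σ v_i α_i^2 r_i = 11·1·10 + 4·12·0 + 9·4·7 + 6·3·2 + 9·12·8 = 1262 ≡ 1.
  S = (10, 7, 1) ≠ 0, so r is not a codeword (an error is present).
Step 3: locate the error. For a single error e at position i, S_ℓ = v_i·e·α_i^ℓ, so α_err = S_1/S_0.
  S_0^{−1} = 10^{−1} = 4 (mod 13), so α_err = 7·4 = 28 ≡ 2 = α_3. Error position i = 3.
  Consistency check: S_2/S_1 = 1·2 = 2 ≡ 2 = α_err ✓ (single-error assumption holds).
Step 4: error magnitude e = S_0/v_3 = S_0·∏_{j≠3}(α_3 − α_j) = 10·3 = 30 ≡ 4 (mod 13).
Step 5: correct position 3: c_3 = r_3 − e = 7 − 4 ≡ 3 (mod 13). Hence c = [10, 0, 3, 2, 8].
  Check: interpolating c through the α_i gives m(x) = 4 + 6·x (degree < 2) with m(α_i) = c_i for every i, so c is indeed a codeword.


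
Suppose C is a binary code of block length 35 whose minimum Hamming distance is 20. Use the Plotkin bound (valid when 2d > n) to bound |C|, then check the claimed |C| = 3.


Plotkin bound M ≤ 8; given |C| = 3 ≤ bound (satisfied).

Check applicability: 2d = 40, n = 35.
2d − n = 5 > 0, so Plotkin applies.
Compute d/(2d−n) = 20/5 ≈ 4.0000.
⌊d/(2d−n)⌋ = 4.
Plotkin bound: M ≤ 2·4 = 8.
Given |C| = 3, check: satisfied.
This |C| is below the Plotkin bound.


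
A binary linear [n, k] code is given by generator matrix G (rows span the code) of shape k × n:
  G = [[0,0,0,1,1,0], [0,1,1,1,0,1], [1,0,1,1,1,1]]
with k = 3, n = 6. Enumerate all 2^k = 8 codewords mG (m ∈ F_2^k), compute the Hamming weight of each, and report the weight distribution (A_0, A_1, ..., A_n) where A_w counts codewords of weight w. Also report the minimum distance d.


Weight distribution: A_0 = 1, A_2 = 1, A_3 = 3, A_4 = 2, A_5 = 1. Minimum distance d = 2.

Enumerate all 2^3 = 8 messages m ∈ F_2^3.
For each, compute codeword c = mG in F_2^6, then tally its weight.
  m = 000 → c = 000000, weight = 0.
  m = 100 → c = 000110, weight = 2.
  m = 010 → c = 011101, weight = 4.
  m = 110 → c = 011011, weight = 4.
  m = 001 → c = 101111, weight = 5.
  m = 101 → c = 101001, weight = 3.
  m = 011 → c = 110010, weight = 3.
  m = 111 → c = 110100, weight = 3.
Tally weights:
  weight 0: 1 codewords.
  weight 2: 1 codewords.
  weight 3: 3 codewords.
  weight 4: 2 codewords.
  weight 5: 1 codewords.
Minimum distance d = smallest w > 0 with A_w > 0 = 2.
Sanity: Σ A_w = 8 = 2^3 = 8 ✓.


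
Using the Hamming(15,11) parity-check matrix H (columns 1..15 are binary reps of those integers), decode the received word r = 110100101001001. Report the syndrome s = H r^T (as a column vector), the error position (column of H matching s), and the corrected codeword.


s = (1, 0, 1, 0)^T, error position = 10, corrected codeword c = 110100101101001

Compute s = H r^T mod 2 one row at a time:
  s_1 = 0 + 1 + 0 + 0 + 1 + 0 + 0 + 1 = 3 ≡ 1 (mod 2).
  s_2 = 1 + 0 + 0 + 1 + 1 + 0 + 0 + 1 = 4 ≡ 0 (mod 2).
  s_3 = 1 + 0 + 0 + 1 + 0 + 0 + 0 + 1 = 3 ≡ 1 (mod 2).
  s_4 = 1 + 0 + 0 + 1 + 1 + 0 + 0 + 1 = 4 ≡ 0 (mod 2).
s = (1, 0, 1, 0)^T — this equals column 10 of H (binary 1010), so error is at position 10.
Correct: flip bit 10 of r = 110100101001001 to get c = 110100101101001.


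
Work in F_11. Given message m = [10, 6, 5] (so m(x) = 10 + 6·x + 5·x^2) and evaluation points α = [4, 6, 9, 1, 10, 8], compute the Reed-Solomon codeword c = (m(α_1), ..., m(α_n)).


c = [4, 6, 7, 10, 9, 4]

Message polynomial: m(x) = 10 + 6·x + 5·x^2 (mod 11).
For each evaluation point α_i, compute m(α_i) mod 11:
  α_1 = 4: Horner steps 5 → 4 → 4, so m(4) = 4.
  α_2 = 6: Horner steps 5 → 3 → 6, so m(6) = 6.
  α_3 = 9: Horner steps 5 → 7 → 7, so m(9) = 7.
  α_4 = 1: Horner steps 5 → 0 → 10, so m(1) = 10.
  α_5 = 10: Horner steps 5 → 1 → 9, so m(10) = 9.
  α_6 = 8: Horner steps 5 → 2 → 4, so m(8) = 4.
Codeword c = [4, 6, 7, 10, 9, 4] ∈ F_11^6.


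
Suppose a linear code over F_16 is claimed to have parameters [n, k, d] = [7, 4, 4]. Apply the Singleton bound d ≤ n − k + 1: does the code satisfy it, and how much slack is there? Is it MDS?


Singleton RHS = n − k + 1 = 4, slack = 0, bound satisfied, MDS.

Singleton bound: d ≤ n − k + 1.
Here n = 7, k = 4, so n − k + 1 = 4.
Given d = 4, check d ≤ 4: YES.
Slack = (n − k + 1) − d = 0.
The code is MDS (slack = 0).
Description: the claimed parameters are [7, 4, 4]_16; such a code would be MDS (meets Singleton bound).


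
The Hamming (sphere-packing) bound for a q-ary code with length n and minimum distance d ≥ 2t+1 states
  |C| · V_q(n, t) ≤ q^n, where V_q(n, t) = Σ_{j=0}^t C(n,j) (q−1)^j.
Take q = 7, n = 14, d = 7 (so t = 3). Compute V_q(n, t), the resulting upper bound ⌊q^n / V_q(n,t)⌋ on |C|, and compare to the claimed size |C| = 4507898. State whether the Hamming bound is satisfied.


V_q(n, t) = 81985, q^n = 678223072849, Hamming bound = 8272526, |C| = 4507898 ≤ bound (satisfied).

Step 1: Compute V_q(n, t) = Σ_{j=0}^3 C(n, j) (q−1)^j.
  j = 0: C(14,0)·(6)^0 = 1·1 = 1.
  j = 1: C(14,1)·(6)^1 = 14·6 = 84.
  j = 2: C(14,2)·(6)^2 = 91·36 = 3276.
  j = 3: C(14,3)·(6)^3 = 364·216 = 78624.
  V_q(n, t) = 1 + 84 + 3276 + 78624 = 81985.
Step 2: q^n = 7^14 = 678223072849.
Step 3: Hamming bound ⌊q^n / V_q(n,t)⌋ = ⌊678223072849/81985⌋ = 8272526.
Step 4: Compare |C| = 4507898 to 8272526: satisfied.
The claimed |C| lies below the Hamming bound.


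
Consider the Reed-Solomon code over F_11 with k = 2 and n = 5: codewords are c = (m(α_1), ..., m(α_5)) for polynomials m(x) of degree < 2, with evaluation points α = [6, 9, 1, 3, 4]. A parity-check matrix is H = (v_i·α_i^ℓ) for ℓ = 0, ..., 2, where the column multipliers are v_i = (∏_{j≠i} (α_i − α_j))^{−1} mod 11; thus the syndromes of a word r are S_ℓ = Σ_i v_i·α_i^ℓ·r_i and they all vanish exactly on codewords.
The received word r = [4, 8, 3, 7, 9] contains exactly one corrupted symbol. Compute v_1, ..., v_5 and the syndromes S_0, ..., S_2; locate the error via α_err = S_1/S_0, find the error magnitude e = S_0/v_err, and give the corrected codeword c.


S = (10, 5, 8), error at position 1, error magnitude e = 2, c = [2, 8, 3, 7, 9].

Step 1: column multipliers v_i = (∏_{j≠i}(α_i − α_j))^{−1} mod 11.
  i = 1 (α = 6): (6−9)(6−1)(6−3)(6−4) = (−3)·5·3·2 = −90 ≡ 9, so v_1 = 9^{−1} = 5 (mod 11).
  i = 2 (α = 9): (9−6)(9−1)(9−3)(9−4) = 3·8·6·5 = 720 ≡ 5, so v_2 = 5^{−1} = 9 (mod 11).
  i = 3 (α = 1): (1−6)(1−9)(1−3)(1−4) = (−5)·(−8)·(−2)·(−3) = 240 ≡ 9, so v_3 = 9^{−1} = 5 (mod 11).
  i = 4 (α = 3): (3−6)(3−9)(3−1)(3−4) = (−3)·(−6)·2·(−1) = −36 ≡ 8, so v_4 = 8^{−1} = 7 (mod 11).
  i = 5 (α = 4): (4−6)(4−9)(4−1)(4−3) = (−2)·(−5)·3·1 = 30 ≡ 8, so v_5 = 8^{−1} = 7 (mod 11).
  v = [5, 9, 5, 7, 7].
Step 2: syndromes of r = [4, 8, 3, 7, 9] (all sums mod 11).
  S_0 = Σ v_i r_i = 5·4 + 9·8 + 5·3 + 7·7 + 7·9 = 219 ≡ 10.
  S_1 = Σ v_i α_i r_i = 5·6·4 + 9·9·8 + 5·1·3 + 7·3·7 + 7·4·9 = 1182 ≡ 5.
  α_i^2 mod 11 = [3, 4, 1, 9, 5].
  S_2 = Σ v_i α_i^2 r_i = 5·3·4 + 9·4·8 + 5·1·3 + 7·9·7 + 7·5·9 = 1119 ≡ 8.
  S = (10, 5, 8) ≠ 0, so r is not a codeword (an error is present).
Step 3: locate the error. For a single error e at position i, S_ℓ = v_i·e·α_i^ℓ, so α_err = S_1/S_0.
  S_0^{−1} = 10^{−1} = 10 (mod 11), so α_err = 5·10 = 50 ≡ 6 = α_1. Error position i = 1.
  Consistency check: S_2/S_1 = 8·9 = 72 ≡ 6 = α_err ✓ (single-error assumption holds).
Step 4: error magnitude e = S_0/v_1 = S_0·∏_{j≠1}(α_1 − α_j) = 10·9 = 90 ≡ 2 (mod 11).
Step 5: correct position 1: c_1 = r_1 − e = 4 − 2 ≡ 2 (mod 11). Hence c = [2, 8, 3, 7, 9].
  Check: interpolating c through the α_i gives m(x) = 1 + 2·x (degree < 2) with m(α_i) = c_i for every i, so c is indeed a codeword.


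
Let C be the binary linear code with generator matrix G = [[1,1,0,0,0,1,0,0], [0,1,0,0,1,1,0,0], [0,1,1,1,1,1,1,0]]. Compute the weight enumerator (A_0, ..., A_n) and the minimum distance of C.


Weight distribution: A_0 = 1, A_2 = 1, A_3 = 3, A_5 = 1, A_6 = 2. Minimum distance d = 2.

Enumerate all 2^3 = 8 messages m ∈ F_2^3.
For each, compute codeword c = mG in F_2^8, then tally its weight.
  m = 000 → c = 00000000, weight = 0.
  m = 100 → c = 11000100, weight = 3.
  m = 010 → c = 01001100, weight = 3.
  m = 110 → c = 10001000, weight = 2.
  m = 001 → c = 01111110, weight = 6.
  m = 101 → c = 10111010, weight = 5.
  m = 011 → c = 00110010, weight = 3.
  m = 111 → c = 11110110, weight = 6.
Tally weights:
  weight 0: 1 codewords.
  weight 2: 1 codewords.
  weight 3: 3 codewords.
  weight 5: 1 codewords.
  weight 6: 2 codewords.
Minimum distance d = smallest w > 0 with A_w > 0 = 2.
Sanity: Σ A_w = 8 = 2^3 = 8 ✓.


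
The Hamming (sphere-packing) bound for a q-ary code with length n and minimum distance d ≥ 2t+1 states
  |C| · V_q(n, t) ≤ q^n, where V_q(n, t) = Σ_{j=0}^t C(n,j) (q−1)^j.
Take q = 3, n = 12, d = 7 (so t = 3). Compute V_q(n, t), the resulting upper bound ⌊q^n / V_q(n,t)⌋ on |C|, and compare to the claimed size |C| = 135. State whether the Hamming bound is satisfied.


V_q(n, t) = 2049, q^n = 531441, Hamming bound = 259, |C| = 135 ≤ bound (satisfied).

Step 1: Compute V_q(n, t) = Σ_{j=0}^3 C(n, j) (q−1)^j.
  j = 0: C(12,0)·(2)^0 = 1·1 = 1.
  j = 1: C(12,1)·(2)^1 = 12·2 = 24.
  j = 2: C(12,2)·(2)^2 = 66·4 = 264.
  j = 3: C(12,3)·(2)^3 = 220·8 = 1760.
  V_q(n, t) = 1 + 24 + 264 + 1760 = 2049.
Step 2: q^n = 3^12 = 531441.
Step 3: Hamming bound ⌊q^n / V_q(n,t)⌋ = ⌊531441/2049⌋ = 259.
Step 4: Compare |C| = 135 to 259: satisfied.
The claimed |C| lies below the Hamming bound.


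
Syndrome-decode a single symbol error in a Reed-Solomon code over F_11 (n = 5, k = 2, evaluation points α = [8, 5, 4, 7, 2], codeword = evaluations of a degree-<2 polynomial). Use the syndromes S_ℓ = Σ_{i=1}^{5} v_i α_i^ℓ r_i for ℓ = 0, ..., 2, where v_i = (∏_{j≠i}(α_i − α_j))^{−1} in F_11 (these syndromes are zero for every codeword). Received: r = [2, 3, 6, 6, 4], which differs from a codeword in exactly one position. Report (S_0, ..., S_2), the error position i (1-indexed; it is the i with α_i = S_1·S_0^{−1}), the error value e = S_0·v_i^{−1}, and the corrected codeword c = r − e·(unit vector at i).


S = (6, 2, 8), error at position 3, error magnitude e = 10, c = [2, 3, 7, 6, 4].

Step 1: column multipliers v_i = (∏_{j≠i}(α_i − α_j))^{−1} mod 11.
  i = 1 (α = 8): (8−5)(8−4)(8−7)(8−2) = 3·4·1·6 = 72 ≡ 6, so v_1 = 6^{−1} = 2 (mod 11).
  i = 2 (α = 5): (5−8)(5−4)(5−7)(5−2) = (−3)·1·(−2)·3 = 18 ≡ 7, so v_2 = 7^{−1} = 8 (mod 11).
  i = 3 (α = 4): (4−8)(4−5)(4−7)(4−2) = (−4)·(−1)·(−3)·2 = −24 ≡ 9, so v_3 = 9^{−1} = 5 (mod 11).
  i = 4 (α = 7): (7−8)(7−5)(7−4)(7−2) = (−1)·2·3·5 = −30 ≡ 3, so v_4 = 3^{−1} = 4 (mod 11).
  i = 5 (α = 2): (2−8)(2−5)(2−4)(2−7) = (−6)·(−3)·(−2)·(−5) = 180 ≡ 4, so v_5 = 4^{−1} = 3 (mod 11).
  v = [2, 8, 5, 4, 3].
Step 2: syndromes of r = [2, 3, 6, 6, 4] (all sums mod 11).
  S_0 = Σ v_i r_i = 2·2 + 8·3 + 5·6 + 4·6 + 3·4 = 94 ≡ 6.
  S_1 = Σ v_i α_i r_i = 2·8·2 + 8·5·3 + 5·4·6 + 4·7·6 + 3·2·4 = 464 ≡ 2.
  α_i^2 mod 11 = [9, 3, 5, 5, 4].
  S_2 = Σ v_i α_i^2 r_i = 2·9·2 + 8·3·3 + 5·5·6 + 4·5·6 + 3·4·4 = 426 ≡ 8.
  S = (6, 2, 8) ≠ 0, so r is not a codeword (an error is present).
Step 3: locate the error. For a single error e at position i, S_ℓ = v_i·e·α_i^ℓ, so α_err = S_1/S_0.
  S_0^{−1} = 6^{−1} = 2 (mod 11), so α_err = 2·2 = 4 ≡ 4 = α_3. Error position i = 3.
  Consistency check: S_2/S_1 = 8·6 = 48 ≡ 4 = α_err ✓ (single-error assumption holds).
Step 4: error magnitude e = S_0/v_3 = S_0·∏_{j≠3}(α_3 − α_j) = 6·9 = 54 ≡ 10 (mod 11).
Step 5: correct position 3: c_3 = r_3 − e = 6 − 10 ≡ 7 (mod 11). Hence c = [2, 3, 7, 6, 4].
  Check: interpolating c through the α_i gives m(x) = 1 + 7·x (degree < 2) with m(α_i) = c_i for every i, so c is indeed a codeword.


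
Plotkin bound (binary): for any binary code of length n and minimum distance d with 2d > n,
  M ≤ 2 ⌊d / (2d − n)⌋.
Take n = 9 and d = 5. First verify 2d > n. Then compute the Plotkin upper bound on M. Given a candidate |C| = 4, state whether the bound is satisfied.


Plotkin bound M ≤ 10; given |C| = 4 ≤ bound (satisfied).

Check applicability: 2d = 10, n = 9.
2d − n = 1 > 0, so Plotkin applies.
Compute d/(2d−n) = 5/1 ≈ 5.0000.
⌊d/(2d−n)⌋ = 5.
Plotkin bound: M ≤ 2·5 = 10.
Given |C| = 4, check: satisfied.
This |C| is below the Plotkin bound.


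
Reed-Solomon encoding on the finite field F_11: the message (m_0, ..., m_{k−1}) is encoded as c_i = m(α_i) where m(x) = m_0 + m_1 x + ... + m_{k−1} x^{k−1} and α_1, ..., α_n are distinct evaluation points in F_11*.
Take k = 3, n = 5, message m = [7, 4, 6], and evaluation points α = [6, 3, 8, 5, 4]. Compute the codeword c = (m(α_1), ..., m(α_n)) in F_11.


c = [5, 7, 5, 1, 9]

Message polynomial: m(x) = 7 + 4·x + 6·x^2 (mod 11).
For each evaluation point α_i, compute m(α_i) mod 11:
  α_1 = 6: Horner steps 6 → 7 → 5, so m(6) = 5.
  α_2 = 3: Horner steps 6 → 0 → 7, so m(3) = 7.
  α_3 = 8: Horner steps 6 → 8 → 5, so m(8) = 5.
  α_4 = 5: Horner steps 6 → 1 → 1, so m(5) = 1.
  α_5 = 4: Horner steps 6 → 6 → 9, so m(4) = 9.
Codeword c = [5, 7, 5, 1, 9] ∈ F_11^5.


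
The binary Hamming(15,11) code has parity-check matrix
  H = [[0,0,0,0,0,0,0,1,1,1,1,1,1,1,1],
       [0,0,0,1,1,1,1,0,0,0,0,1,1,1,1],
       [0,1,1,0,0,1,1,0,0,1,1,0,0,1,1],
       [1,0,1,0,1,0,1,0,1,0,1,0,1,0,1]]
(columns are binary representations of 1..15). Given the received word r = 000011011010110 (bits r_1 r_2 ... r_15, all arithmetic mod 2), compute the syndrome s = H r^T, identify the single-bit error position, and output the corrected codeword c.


s = (1, 0, 1, 0)^T, error position = 10, corrected codeword c = 000011011110110

Compute s = H r^T mod 2 one row at a time:
  s_1 = 1 + 1 + 0 + 1 + 0 + 1 + 1 + 0 = 5 ≡ 1 (mod 2).
  s_2 = 0 + 1 + 1 + 0 + 0 + 1 + 1 + 0 = 4 ≡ 0 (mod 2).
  s_3 = 0 + 0 + 1 + 0 + 0 + 1 + 1 + 0 = 3 ≡ 1 (mod 2).
  s_4 = 0 + 0 + 1 + 0 + 1 + 1 + 1 + 0 = 4 ≡ 0 (mod 2).
s = (1, 0, 1, 0)^T — this equals column 10 of H (binary 1010), so error is at position 10.
Correct: flip bit 10 of r = 000011011010110 to get c = 000011011110110.


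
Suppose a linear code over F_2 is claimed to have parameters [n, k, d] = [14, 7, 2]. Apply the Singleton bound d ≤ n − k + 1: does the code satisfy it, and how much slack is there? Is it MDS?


Singleton RHS = n − k + 1 = 8, slack = 6, bound satisfied, not MDS.

Singleton bound: d ≤ n − k + 1.
Here n = 14, k = 7, so n − k + 1 = 8.
Given d = 2, check d ≤ 8: YES.
Slack = (n − k + 1) − d = 6.
The code is NOT MDS (slack = 6 > 0).
Description: the claimed parameters are [14, 7, 2]_2; such a code would be non-MDS.


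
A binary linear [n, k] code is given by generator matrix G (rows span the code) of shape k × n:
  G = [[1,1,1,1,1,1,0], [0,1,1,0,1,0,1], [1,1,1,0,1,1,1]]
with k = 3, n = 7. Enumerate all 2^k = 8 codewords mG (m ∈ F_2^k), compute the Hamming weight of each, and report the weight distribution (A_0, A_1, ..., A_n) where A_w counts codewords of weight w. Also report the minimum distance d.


Weight distribution: A_0 = 1, A_2 = 2, A_4 = 3, A_6 = 2. Minimum distance d = 2.

Enumerate all 2^3 = 8 messages m ∈ F_2^3.
For each, compute codeword c = mG in F_2^7, then tally its weight.
  m = 000 → c = 0000000, weight = 0.
  m = 100 → c = 1111110, weight = 6.
  m = 010 → c = 0110101, weight = 4.
  m = 110 → c = 1001011, weight = 4.
  m = 001 → c = 1110111, weight = 6.
  m = 101 → c = 0001001, weight = 2.
  m = 011 → c = 1000010, weight = 2.
  m = 111 → c = 0111100, weight = 4.
Tally weights:
  weight 0: 1 codewords.
  weight 2: 2 codewords.
  weight 4: 3 codewords.
  weight 6: 2 codewords.
Minimum distance d = smallest w > 0 with A_w > 0 = 2.
Sanity: Σ A_w = 8 = 2^3 = 8 ✓.


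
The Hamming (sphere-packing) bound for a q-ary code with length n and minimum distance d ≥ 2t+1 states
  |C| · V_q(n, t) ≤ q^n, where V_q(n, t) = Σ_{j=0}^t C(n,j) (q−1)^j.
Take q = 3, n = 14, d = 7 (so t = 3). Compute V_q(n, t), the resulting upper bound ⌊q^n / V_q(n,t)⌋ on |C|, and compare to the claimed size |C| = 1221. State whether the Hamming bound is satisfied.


V_q(n, t) = 3305, q^n = 4782969, Hamming bound = 1447, |C| = 1221 ≤ bound (satisfied).

Step 1: Compute V_q(n, t) = Σ_{j=0}^3 C(n, j) (q−1)^j.
  j = 0: C(14,0)·(2)^0 = 1·1 = 1.
  j = 1: C(14,1)·(2)^1 = 14·2 = 28.
  j = 2: C(14,2)·(2)^2 = 91·4 = 364.
  j = 3: C(14,3)·(2)^3 = 364·8 = 2912.
  V_q(n, t) = 1 + 28 + 364 + 2912 = 3305.
Step 2: q^n = 3^14 = 4782969.
Step 3: Hamming bound ⌊q^n / V_q(n,t)⌋ = ⌊4782969/3305⌋ = 1447.
Step 4: Compare |C| = 1221 to 1447: satisfied.
The claimed |C| lies below the Hamming bound.


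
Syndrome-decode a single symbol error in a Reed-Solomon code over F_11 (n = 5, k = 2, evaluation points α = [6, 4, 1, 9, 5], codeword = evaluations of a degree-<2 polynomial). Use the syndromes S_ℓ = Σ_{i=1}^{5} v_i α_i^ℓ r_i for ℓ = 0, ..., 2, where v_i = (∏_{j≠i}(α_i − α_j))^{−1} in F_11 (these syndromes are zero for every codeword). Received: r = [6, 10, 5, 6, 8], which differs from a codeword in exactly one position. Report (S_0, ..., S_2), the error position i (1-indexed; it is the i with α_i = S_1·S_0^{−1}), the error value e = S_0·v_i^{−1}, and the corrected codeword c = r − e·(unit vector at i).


S = (4, 3, 5), error at position 4, error magnitude e = 6, c = [6, 10, 5, 0, 8].

Step 1: column multipliers v_i = (∏_{j≠i}(α_i − α_j))^{−1} mod 11.
  i = 1 (α = 6): (6−4)(6−1)(6−9)(6−5) = 2·5·(−3)·1 = −30 ≡ 3, so v_1 = 3^{−1} = 4 (mod 11).
  i = 2 (α = 4): (4−6)(4−1)(4−9)(4−5) = (−2)·3·(−5)·(−1) = −30 ≡ 3, so v_2 = 3^{−1} = 4 (mod 11).
  i = 3 (α = 1): (1−6)(1−4)(1−9)(1−5) = (−5)·(−3)·(−8)·(−4) = 480 ≡ 7, so v_3 = 7^{−1} = 8 (mod 11).
  i = 4 (α = 9): (9−6)(9−4)(9−1)(9−5) = 3·5·8·4 = 480 ≡ 7, so v_4 = 7^{−1} = 8 (mod 11).
  i = 5 (α = 5): (5−6)(5−4)(5−1)(5−9) = (−1)·1·4·(−4) = 16 ≡ 5, so v_5 = 5^{−1} = 9 (mod 11).
  v = [4, 4, 8, 8, 9].
Step 2: syndromes of r = [6, 10, 5, 6, 8] (all sums mod 11).
  S_0 = Σ v_i r_i = 4·6 + 4·10 + 8·5 + 8·6 + 9·8 = 224 ≡ 4.
  S_1 = Σ v_i α_i r_i = 4·6·6 + 4·4·10 + 8·1·5 + 8·9·6 + 9·5·8 = 1136 ≡ 3.
  α_i^2 mod 11 = [3, 5, 1, 4, 3].
  S_2 = Σ v_i α_i^2 r_i = 4·3·6 + 4·5·10 + 8·1·5 + 8·4·6 + 9·3·8 = 720 ≡ 5.
  S = (4, 3, 5) ≠ 0, so r is not a codeword (an error is present).
Step 3: locate the error. For a single error e at position i, S_ℓ = v_i·e·α_i^ℓ, so α_err = S_1/S_0.
  S_0^{−1} = 4^{−1} = 3 (mod 11), so α_err = 3·3 = 9 ≡ 9 = α_4. Error position i = 4.
  Consistency check: S_2/S_1 = 5·4 = 20 ≡ 9 = α_err ✓ (single-error assumption holds).
Step 4: error magnitude e = S_0/v_4 = S_0·∏_{j≠4}(α_4 − α_j) = 4·7 = 28 ≡ 6 (mod 11).
Step 5: correct position 4: c_4 = r_4 − e = 6 − 6 ≡ 0 (mod 11). Hence c = [6, 10, 5, 0, 8].
  Check: interpolating c through the α_i gives m(x) = 7 + 9·x (degree < 2) with m(α_i) = c_i for every i, so c is indeed a codeword.


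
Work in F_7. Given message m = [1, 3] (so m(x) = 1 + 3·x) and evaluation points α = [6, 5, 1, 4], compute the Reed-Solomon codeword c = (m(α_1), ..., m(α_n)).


c = [5, 2, 4, 6]

Message polynomial: m(x) = 1 + 3·x (mod 7).
For each evaluation point α_i, compute m(α_i) mod 7:
  α_1 = 6: Horner steps 3 → 5, so m(6) = 5.
  α_2 = 5: Horner steps 3 → 2, so m(5) = 2.
  α_3 = 1: Horner steps 3 → 4, so m(1) = 4.
  α_4 = 4: Horner steps 3 → 6, so m(4) = 6.
Codeword c = [5, 2, 4, 6] ∈ F_7^4.


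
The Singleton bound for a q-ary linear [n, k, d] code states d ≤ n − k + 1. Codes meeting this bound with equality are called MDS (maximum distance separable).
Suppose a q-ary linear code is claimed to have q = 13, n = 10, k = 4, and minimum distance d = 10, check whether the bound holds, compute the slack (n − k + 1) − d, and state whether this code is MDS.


Singleton RHS = n − k + 1 = 7, slack = -3, bound violated (no such code; not MDS).

Singleton bound: d ≤ n − k + 1.
Here n = 10, k = 4, so n − k + 1 = 7.
Given d = 10, check d ≤ 7: NO.
Slack = (n − k + 1) − d = -3.
The slack is negative: d = 10 exceeds n − k + 1 = 7 by 3, so the Singleton bound is violated and no linear [10, 4, 10]_13 code can exist. In particular it is not MDS (MDS requires d = n − k + 1 exactly).
Description: the claimed parameters are [10, 4, 10]_13; such a code would be impossible (violates the Singleton bound).
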